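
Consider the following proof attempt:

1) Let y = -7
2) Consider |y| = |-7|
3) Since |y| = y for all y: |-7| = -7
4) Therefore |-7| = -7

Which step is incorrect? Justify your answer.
Step 3: Since |y| = y for all y: |-7| = -7

Step 3 incorrectly states that |y| = y for all y. The correct definition is |y| = y when y >= 0, and |y| = -y when y < 0. Since -7 < 0, we have |-7| = -(-7) = 7, not -7.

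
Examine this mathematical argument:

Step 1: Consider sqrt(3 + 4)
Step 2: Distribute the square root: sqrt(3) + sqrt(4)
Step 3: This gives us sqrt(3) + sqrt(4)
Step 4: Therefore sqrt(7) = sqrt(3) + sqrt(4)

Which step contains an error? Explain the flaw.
Step 2: Distribute the square root: sqrt(3) + sqrt(4)

Step 2 incorrectly 'distributes' the square root over addition. The square root function does not distribute: sqrt(a + b) ≠ sqrt(a) + sqrt(b). In fact, sqrt(3 + 4) = sqrt(7) ≈ 2.6458, while sqrt(3) + sqrt(4) ≈ 3.7321.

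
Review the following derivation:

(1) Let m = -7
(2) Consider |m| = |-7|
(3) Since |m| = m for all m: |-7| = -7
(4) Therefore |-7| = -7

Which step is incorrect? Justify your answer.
Step 3: Since |m| = m for all m: |-7| = -7

Step 3 incorrectly states that |m| = m for all m. The correct definition is |m| = m when m >= 0, and |m| = -m when m < 0. Since -7 < 0, we have |-7| = -(-7) = 7, not -7.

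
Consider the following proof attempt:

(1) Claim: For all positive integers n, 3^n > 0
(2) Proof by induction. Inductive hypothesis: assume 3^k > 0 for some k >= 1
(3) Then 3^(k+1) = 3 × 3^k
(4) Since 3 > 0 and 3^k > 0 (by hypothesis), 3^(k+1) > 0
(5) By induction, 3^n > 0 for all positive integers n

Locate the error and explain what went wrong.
Step 5: By induction, 3^n > 0 for all positive integers n

Step 5 concludes the proof by induction, but no base case was ever established. A valid induction proof requires: (1) a base case proving 3^1 > 0, and (2) an inductive step showing IF 3^k > 0 THEN 3^(k+1) > 0. Steps 2-4 correctly establish the inductive step, but without the base case the conclusion in step 5 does not follow.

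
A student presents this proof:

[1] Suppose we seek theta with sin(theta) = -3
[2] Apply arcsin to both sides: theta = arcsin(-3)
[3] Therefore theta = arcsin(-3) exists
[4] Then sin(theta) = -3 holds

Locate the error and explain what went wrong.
Step 2: Apply arcsin to both sides: theta = arcsin(-3)

Step 2 applies arcsin to -3. However, arcsin(x) is only defined for x in [-1, 1] because sin(theta) can only produce values in that range. Since |-3| > 1, arcsin(-3) is undefined. There is no angle whose sine equals -3.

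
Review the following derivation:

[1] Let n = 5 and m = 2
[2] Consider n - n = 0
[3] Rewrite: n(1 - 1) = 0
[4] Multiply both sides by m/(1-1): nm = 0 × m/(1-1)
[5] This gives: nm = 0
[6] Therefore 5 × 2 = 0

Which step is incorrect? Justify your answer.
Step 4: Multiply both sides by m/(1-1): nm = 0 × m/(1-1)

Step 4 multiplies both sides by m/(1-1). However, 1-1 = 0, so this is multiplication by m/0, which is undefined. We cannot multiply by an undefined expression.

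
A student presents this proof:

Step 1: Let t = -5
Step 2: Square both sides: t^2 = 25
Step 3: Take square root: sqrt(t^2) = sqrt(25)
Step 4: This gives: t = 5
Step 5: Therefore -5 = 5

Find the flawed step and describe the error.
Step 4: This gives: t = 5

Step 4 incorrectly states that sqrt(t^2) = t. The correct identity is sqrt(t^2) = |t|. Since t = -5 < 0, we have sqrt(t^2) = |-5| = 5, not t = -5.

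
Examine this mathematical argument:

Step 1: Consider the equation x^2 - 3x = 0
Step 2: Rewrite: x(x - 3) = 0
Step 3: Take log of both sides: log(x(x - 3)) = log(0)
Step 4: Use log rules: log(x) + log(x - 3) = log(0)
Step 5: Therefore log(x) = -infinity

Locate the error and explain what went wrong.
Step 3: Take log of both sides: log(x(x - 3)) = log(0)

Step 3 takes the logarithm of both sides, resulting in log(0) on the right side. The logarithm is only defined for positive numbers; log(0) is undefined (approaches negative infinity). This operation is invalid.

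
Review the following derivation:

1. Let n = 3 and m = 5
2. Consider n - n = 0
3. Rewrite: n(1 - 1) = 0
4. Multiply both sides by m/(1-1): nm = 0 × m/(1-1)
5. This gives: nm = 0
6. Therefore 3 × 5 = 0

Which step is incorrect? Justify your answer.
Step 4: Multiply both sides by m/(1-1): nm = 0 × m/(1-1)

Step 4 multiplies both sides by m/(1-1). However, 1-1 = 0, so this is multiplication by m/0, which is undefined. We cannot multiply by an undefined expression.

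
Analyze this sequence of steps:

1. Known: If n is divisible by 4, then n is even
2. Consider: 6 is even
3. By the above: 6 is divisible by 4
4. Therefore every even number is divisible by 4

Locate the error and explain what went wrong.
Step 3: By the above: 6 is divisible by 4

Step 3 commits the fallacy of affirming the consequent. The known fact 'divisible by 4 → even' does NOT imply 'even → divisible by 4'. That would be the converse, which is false. For example, 6 is even but 6 ÷ 4 = 1.50, which is not an integer.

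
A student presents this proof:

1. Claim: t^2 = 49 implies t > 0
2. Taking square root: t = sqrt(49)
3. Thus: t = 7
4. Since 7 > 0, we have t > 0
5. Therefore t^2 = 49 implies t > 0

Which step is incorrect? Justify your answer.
Step 2: Taking square root: t = sqrt(49)

Step 2 takes the square root and assumes the positive root only. The equation t^2 = 49 actually has two solutions: t = 7 and t = -7. The proof silently assumes t > 0 without justification, then uses this assumption to conclude t > 0, which is circular. The counterexample t = -7 shows the claim is false.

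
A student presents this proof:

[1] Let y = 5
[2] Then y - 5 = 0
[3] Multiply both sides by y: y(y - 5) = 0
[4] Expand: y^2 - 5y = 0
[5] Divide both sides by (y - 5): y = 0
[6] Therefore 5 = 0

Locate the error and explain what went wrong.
Step 5: Divide both sides by (y - 5): y = 0

Step 5 divides both sides by (y - 5). However, since y = 5, we have (y - 5) = 0. Division by zero is undefined, making this step invalid.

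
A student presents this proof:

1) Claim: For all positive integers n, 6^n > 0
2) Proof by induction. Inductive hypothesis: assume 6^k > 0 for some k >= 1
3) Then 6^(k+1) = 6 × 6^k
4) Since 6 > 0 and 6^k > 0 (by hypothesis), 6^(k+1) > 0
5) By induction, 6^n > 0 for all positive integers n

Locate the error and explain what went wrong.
Step 5: By induction, 6^n > 0 for all positive integers n

Step 5 concludes the proof by induction, but no base case was ever established. A valid induction proof requires: (1) a base case proving 6^1 > 0, and (2) an inductive step showing IF 6^k > 0 THEN 6^(k+1) > 0. Steps 2-4 correctly establish the inductive step, but without the base case the conclusion in step 5 does not follow.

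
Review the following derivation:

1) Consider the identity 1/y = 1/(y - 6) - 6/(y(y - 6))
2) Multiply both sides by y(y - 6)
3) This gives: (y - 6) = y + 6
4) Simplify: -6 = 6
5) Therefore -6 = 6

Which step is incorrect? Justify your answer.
Step 3: This gives: (y - 6) = y + 6

Step 3 makes a sign error when clearing denominators. Multiplying -6/(y(y - 6)) by y(y - 6) gives -6, not +6. The correct result is (y - 6) = y - 6, which is trivially true, not (y - 6) = y + 6. (Step 1 is a valid identity: 1/(y - 6) - 6/(y(y - 6)) = (y - 6)/(y(y - 6)) = 1/y.)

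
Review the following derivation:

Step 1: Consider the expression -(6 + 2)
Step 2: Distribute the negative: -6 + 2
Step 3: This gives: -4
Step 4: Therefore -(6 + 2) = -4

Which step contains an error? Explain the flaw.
Step 2: Distribute the negative: -6 + 2

Step 2 incorrectly distributes the negative sign. The correct distribution is -(6 + 2) = -6 - 2 = -8. The negative must be applied to both terms, not just the first. The error treats -(6 + 2) as -6 + 2, which equals -4 instead of -8.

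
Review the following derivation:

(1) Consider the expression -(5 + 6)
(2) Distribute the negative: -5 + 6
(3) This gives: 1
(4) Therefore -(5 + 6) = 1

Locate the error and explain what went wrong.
Step 2: Distribute the negative: -5 + 6

Step 2 incorrectly distributes the negative sign. The correct distribution is -(5 + 6) = -5 - 6 = -11. The negative must be applied to both terms, not just the first. The error treats -(5 + 6) as -5 + 6, which equals 1 instead of -11.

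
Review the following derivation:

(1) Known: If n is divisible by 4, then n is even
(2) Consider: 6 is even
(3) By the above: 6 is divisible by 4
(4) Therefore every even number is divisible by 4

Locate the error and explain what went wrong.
Step 3: By the above: 6 is divisible by 4

Step 3 commits the fallacy of affirming the consequent. The known fact 'divisible by 4 → even' does NOT imply 'even → divisible by 4'. That would be the converse, which is false. For example, 6 is even but 6 ÷ 4 = 1.50, which is not an integer.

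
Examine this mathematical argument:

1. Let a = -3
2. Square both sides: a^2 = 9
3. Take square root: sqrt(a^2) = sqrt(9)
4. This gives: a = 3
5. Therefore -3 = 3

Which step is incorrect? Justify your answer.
Step 4: This gives: a = 3

Step 4 incorrectly states that sqrt(a^2) = a. The correct identity is sqrt(a^2) = |a|. Since a = -3 < 0, we have sqrt(a^2) = |-3| = 3, not a = -3.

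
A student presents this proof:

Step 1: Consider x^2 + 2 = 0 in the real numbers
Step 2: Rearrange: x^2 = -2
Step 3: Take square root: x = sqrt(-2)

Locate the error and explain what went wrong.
Step 3: Take square root: x = sqrt(-2)

Step 3 takes the square root of -2, which is negative. In the real number system, the square root of a negative number is undefined. The equation x^2 + 2 = 0 has no real solutions. Square roots of negative numbers only exist in the complex numbers.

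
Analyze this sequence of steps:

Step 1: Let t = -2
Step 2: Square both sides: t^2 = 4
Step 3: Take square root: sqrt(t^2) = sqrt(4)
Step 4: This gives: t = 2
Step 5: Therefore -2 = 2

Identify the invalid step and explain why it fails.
Step 4: This gives: t = 2

Step 4 incorrectly states that sqrt(t^2) = t. The correct identity is sqrt(t^2) = |t|. Since t = -2 < 0, we have sqrt(t^2) = |-2| = 2, not t = -2.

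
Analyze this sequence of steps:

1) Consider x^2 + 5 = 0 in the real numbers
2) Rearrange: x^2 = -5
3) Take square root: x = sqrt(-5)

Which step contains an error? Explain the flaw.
Step 3: Take square root: x = sqrt(-5)

Step 3 takes the square root of -5, which is negative. In the real number system, the square root of a negative number is undefined. The equation x^2 + 5 = 0 has no real solutions. Square roots of negative numbers only exist in the complex numbers.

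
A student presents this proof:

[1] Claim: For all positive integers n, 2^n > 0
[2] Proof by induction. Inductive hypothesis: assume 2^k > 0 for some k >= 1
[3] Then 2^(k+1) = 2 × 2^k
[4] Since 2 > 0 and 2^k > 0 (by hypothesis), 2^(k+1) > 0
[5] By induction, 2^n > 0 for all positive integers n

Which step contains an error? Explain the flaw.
Step 5: By induction, 2^n > 0 for all positive integers n

Step 5 concludes the proof by induction, but no base case was ever established. A valid induction proof requires: (1) a base case proving 2^1 > 0, and (2) an inductive step showing IF 2^k > 0 THEN 2^(k+1) > 0. Steps 2-4 correctly establish the inductive step, but without the base case the conclusion in step 5 does not follow.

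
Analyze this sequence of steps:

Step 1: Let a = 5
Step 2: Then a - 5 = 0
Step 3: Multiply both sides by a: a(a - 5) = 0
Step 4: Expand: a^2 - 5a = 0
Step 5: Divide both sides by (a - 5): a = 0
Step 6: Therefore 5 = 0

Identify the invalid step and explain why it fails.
Step 5: Divide both sides by (a - 5): a = 0

Step 5 divides both sides by (a - 5). However, since a = 5, we have (a - 5) = 0. Division by zero is undefined, making this step invalid.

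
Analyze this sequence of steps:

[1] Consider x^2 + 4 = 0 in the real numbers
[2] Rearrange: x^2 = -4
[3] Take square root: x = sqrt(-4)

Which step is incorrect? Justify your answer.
Step 3: Take square root: x = sqrt(-4)

Step 3 takes the square root of -4, which is negative. In the real number system, the square root of a negative number is undefined. The equation x^2 + 4 = 0 has no real solutions. Square roots of negative numbers only exist in the complex numbers.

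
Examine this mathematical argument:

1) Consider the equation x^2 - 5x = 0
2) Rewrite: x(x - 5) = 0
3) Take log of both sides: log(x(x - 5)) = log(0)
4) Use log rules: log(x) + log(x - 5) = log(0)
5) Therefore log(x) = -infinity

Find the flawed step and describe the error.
Step 3: Take log of both sides: log(x(x - 5)) = log(0)

Step 3 takes the logarithm of both sides, resulting in log(0) on the right side. The logarithm is only defined for positive numbers; log(0) is undefined (approaches negative infinity). This operation is invalid.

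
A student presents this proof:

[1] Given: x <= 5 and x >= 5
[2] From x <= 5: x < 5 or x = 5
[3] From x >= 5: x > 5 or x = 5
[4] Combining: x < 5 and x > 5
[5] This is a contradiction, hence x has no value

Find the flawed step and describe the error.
Step 4: Combining: x < 5 and x > 5

Step 4 incorrectly combines the conditions. From x <= 5 and x >= 5, the intersection is x = 5. The error treats the 'or' cases as 'and' requirements. The correct conclusion is that x = 5 is the unique solution, not that no solution exists.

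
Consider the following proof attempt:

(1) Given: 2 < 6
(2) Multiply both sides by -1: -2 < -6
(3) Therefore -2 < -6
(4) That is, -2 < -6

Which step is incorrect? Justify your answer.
Step 2: Multiply both sides by -1: -2 < -6

Step 2 multiplies both sides by -1 but fails to reverse the inequality sign. When multiplying (or dividing) an inequality by a negative number, the direction must be reversed. Since 2 < 6, we should get -2 > -6, i.e., -2 > -6.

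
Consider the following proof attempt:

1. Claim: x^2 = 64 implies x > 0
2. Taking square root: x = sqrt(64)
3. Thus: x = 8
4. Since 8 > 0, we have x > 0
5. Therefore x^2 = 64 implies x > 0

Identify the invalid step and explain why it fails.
Step 2: Taking square root: x = sqrt(64)

Step 2 takes the square root and assumes the positive root only. The equation x^2 = 64 actually has two solutions: x = 8 and x = -8. The proof silently assumes x > 0 without justification, then uses this assumption to conclude x > 0, which is circular. The counterexample x = -8 shows the claim is false.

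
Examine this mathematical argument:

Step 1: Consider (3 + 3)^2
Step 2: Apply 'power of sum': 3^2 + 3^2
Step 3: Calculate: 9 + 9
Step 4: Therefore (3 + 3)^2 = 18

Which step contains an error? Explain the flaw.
Step 2: Apply 'power of sum': 3^2 + 3^2

Step 2 incorrectly applies a non-existent rule '(a+b)^n = a^n + b^n'. This is false in general. The correct expansion uses the binomial theorem. The actual value is (3 + 3)^2 = 6^2 = 36, not 18.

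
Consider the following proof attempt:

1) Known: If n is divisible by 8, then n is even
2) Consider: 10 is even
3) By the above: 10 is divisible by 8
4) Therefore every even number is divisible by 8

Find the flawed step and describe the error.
Step 3: By the above: 10 is divisible by 8

Step 3 commits the fallacy of affirming the consequent. The known fact 'divisible by 8 → even' does NOT imply 'even → divisible by 8'. That would be the converse, which is false. For example, 10 is even but 10 ÷ 8 = 1.25, which is not an integer.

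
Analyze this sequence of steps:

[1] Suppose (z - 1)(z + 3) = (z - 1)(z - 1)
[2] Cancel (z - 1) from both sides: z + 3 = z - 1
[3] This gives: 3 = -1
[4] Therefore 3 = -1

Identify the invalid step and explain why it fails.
Step 2: Cancel (z - 1) from both sides: z + 3 = z - 1

Step 2 cancels (z - 1) from both sides. This is only valid if (z - 1) ≠ 0, i.e., z ≠ 1. When z = 1, both sides equal zero regardless of the other factors. The correct approach requires considering z = 1 as a separate case.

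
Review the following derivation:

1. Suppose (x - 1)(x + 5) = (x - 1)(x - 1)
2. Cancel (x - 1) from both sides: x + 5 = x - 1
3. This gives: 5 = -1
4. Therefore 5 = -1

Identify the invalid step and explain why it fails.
Step 2: Cancel (x - 1) from both sides: x + 5 = x - 1

Step 2 cancels (x - 1) from both sides. This is only valid if (x - 1) ≠ 0, i.e., x ≠ 1. When x = 1, both sides equal zero regardless of the other factors. The correct approach requires considering x = 1 as a separate case.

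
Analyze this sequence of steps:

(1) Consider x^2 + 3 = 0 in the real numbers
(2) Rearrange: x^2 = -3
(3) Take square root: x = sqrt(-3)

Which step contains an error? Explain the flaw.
Step 3: Take square root: x = sqrt(-3)

Step 3 takes the square root of -3, which is negative. In the real number system, the square root of a negative number is undefined. The equation x^2 + 3 = 0 has no real solutions. Square roots of negative numbers only exist in the complex numbers.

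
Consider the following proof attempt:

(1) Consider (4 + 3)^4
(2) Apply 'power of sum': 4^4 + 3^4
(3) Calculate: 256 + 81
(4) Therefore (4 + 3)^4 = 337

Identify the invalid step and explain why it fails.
Step 2: Apply 'power of sum': 4^4 + 3^4

Step 2 incorrectly applies a non-existent rule '(a+b)^n = a^n + b^n'. This is false in general. The correct expansion uses the binomial theorem. The actual value is (4 + 3)^4 = 7^4 = 2401, not 337.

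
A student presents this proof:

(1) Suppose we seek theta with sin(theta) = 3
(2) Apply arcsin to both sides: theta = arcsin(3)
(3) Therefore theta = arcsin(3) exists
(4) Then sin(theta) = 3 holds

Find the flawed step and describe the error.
Step 2: Apply arcsin to both sides: theta = arcsin(3)

Step 2 applies arcsin to 3. However, arcsin(x) is only defined for x in [-1, 1] because sin(theta) can only produce values in that range. Since |3| > 1, arcsin(3) is undefined. There is no angle whose sine equals 3.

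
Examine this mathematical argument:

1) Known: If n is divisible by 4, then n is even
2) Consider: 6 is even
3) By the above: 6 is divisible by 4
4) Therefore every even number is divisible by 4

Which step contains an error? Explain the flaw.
Step 3: By the above: 6 is divisible by 4

Step 3 commits the fallacy of affirming the consequent. The known fact 'divisible by 4 → even' does NOT imply 'even → divisible by 4'. That would be the converse, which is false. For example, 6 is even but 6 ÷ 4 = 1.50, which is not an integer.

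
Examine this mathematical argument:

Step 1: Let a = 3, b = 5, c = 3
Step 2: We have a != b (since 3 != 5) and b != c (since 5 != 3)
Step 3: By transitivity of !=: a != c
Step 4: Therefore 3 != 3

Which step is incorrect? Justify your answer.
Step 3: By transitivity of !=: a != c

Step 3 incorrectly applies transitivity to the '!=' relation. Transitivity states: if a R b and b R c, then a R c. However, '!=' is not transitive. Counterexample: 3 != 5 and 5 != 3, but 3 = 3 (both equal 3). Transitivity holds for relations like <, <=, =, but not for !=.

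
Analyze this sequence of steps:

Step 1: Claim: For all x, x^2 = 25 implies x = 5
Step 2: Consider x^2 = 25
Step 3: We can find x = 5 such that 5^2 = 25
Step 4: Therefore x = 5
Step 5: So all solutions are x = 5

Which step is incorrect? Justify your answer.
Step 4: Therefore x = 5

Step 4 incorrectly concludes that x = 5 is the only solution. The proof shows that x = 5 is A solution (existence), but does not show it is the ONLY solution (uniqueness). In fact, x = -5 is also a solution since (-5)^2 = 25. Finding one solution doesn't prove there are no others.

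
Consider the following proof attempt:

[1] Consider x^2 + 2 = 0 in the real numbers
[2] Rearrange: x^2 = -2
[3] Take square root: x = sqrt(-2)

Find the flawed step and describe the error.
Step 3: Take square root: x = sqrt(-2)

Step 3 takes the square root of -2, which is negative. In the real number system, the square root of a negative number is undefined. The equation x^2 + 2 = 0 has no real solutions. Square roots of negative numbers only exist in the complex numbers.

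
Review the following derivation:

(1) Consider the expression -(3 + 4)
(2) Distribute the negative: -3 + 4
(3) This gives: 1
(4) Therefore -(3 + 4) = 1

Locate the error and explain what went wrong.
Step 2: Distribute the negative: -3 + 4

Step 2 incorrectly distributes the negative sign. The correct distribution is -(3 + 4) = -3 - 4 = -7. The negative must be applied to both terms, not just the first. The error treats -(3 + 4) as -3 + 4, which equals 1 instead of -7.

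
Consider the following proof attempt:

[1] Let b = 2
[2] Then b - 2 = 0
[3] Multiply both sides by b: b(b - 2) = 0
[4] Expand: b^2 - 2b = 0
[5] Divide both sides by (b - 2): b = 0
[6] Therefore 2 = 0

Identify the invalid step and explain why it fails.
Step 5: Divide both sides by (b - 2): b = 0

Step 5 divides both sides by (b - 2). However, since b = 2, we have (b - 2) = 0. Division by zero is undefined, making this step invalid.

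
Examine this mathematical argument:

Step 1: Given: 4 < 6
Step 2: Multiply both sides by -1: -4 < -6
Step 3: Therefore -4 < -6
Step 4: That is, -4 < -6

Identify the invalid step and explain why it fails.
Step 2: Multiply both sides by -1: -4 < -6

Step 2 multiplies both sides by -1 but fails to reverse the inequality sign. When multiplying (or dividing) an inequality by a negative number, the direction must be reversed. Since 4 < 6, we should get -4 > -6, i.e., -4 > -6.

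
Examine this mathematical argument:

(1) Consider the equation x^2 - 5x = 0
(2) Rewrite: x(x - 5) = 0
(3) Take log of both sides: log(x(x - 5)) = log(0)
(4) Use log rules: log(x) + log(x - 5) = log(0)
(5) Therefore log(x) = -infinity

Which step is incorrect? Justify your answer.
Step 3: Take log of both sides: log(x(x - 5)) = log(0)

Step 3 takes the logarithm of both sides, resulting in log(0) on the right side. The logarithm is only defined for positive numbers; log(0) is undefined (approaches negative infinity). This operation is invalid.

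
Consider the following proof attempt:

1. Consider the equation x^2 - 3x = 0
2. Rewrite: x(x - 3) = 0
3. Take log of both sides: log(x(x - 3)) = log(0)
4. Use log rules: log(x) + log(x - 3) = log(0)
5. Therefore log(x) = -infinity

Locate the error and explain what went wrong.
Step 3: Take log of both sides: log(x(x - 3)) = log(0)

Step 3 takes the logarithm of both sides, resulting in log(0) on the right side. The logarithm is only defined for positive numbers; log(0) is undefined (approaches negative infinity). This operation is invalid.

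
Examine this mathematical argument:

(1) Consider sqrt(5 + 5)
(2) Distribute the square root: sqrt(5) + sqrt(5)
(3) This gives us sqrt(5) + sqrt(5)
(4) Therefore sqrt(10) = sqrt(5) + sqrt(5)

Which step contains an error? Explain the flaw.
Step 2: Distribute the square root: sqrt(5) + sqrt(5)

Step 2 incorrectly 'distributes' the square root over addition. The square root function does not distribute: sqrt(a + b) ≠ sqrt(a) + sqrt(b). In fact, sqrt(5 + 5) = sqrt(10) ≈ 3.1623, while sqrt(5) + sqrt(5) ≈ 4.4721.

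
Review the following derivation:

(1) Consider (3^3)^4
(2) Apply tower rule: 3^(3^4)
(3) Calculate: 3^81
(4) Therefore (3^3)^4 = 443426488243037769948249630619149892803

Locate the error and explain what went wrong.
Step 2: Apply tower rule: 3^(3^4)

Step 2 incorrectly states that (a^b)^c = a^(b^c). The correct rule is (a^b)^c = a^(b×c). The actual value is (3^3)^4 = 3^12 = 531441, not 3^81 = 443426488243037769948249630619149892803.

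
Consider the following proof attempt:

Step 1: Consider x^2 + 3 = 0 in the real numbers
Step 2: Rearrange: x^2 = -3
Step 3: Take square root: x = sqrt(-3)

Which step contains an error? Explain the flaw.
Step 3: Take square root: x = sqrt(-3)

Step 3 takes the square root of -3, which is negative. In the real number system, the square root of a negative number is undefined. The equation x^2 + 3 = 0 has no real solutions. Square roots of negative numbers only exist in the complex numbers.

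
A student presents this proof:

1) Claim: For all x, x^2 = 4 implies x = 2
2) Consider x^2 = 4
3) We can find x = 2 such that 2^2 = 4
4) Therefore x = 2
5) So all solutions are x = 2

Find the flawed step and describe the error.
Step 4: Therefore x = 2

Step 4 incorrectly concludes that x = 2 is the only solution. The proof shows that x = 2 is A solution (existence), but does not show it is the ONLY solution (uniqueness). In fact, x = -2 is also a solution since (-2)^2 = 4. Finding one solution doesn't prove there are no others.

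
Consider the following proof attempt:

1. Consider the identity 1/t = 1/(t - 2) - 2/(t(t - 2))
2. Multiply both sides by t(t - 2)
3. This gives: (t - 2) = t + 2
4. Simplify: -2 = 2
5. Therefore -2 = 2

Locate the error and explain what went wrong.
Step 3: This gives: (t - 2) = t + 2

Step 3 makes a sign error when clearing denominators. Multiplying -2/(t(t - 2)) by t(t - 2) gives -2, not +2. The correct result is (t - 2) = t - 2, which is trivially true, not (t - 2) = t + 2. (Step 1 is a valid identity: 1/(t - 2) - 2/(t(t - 2)) = (t - 2)/(t(t - 2)) = 1/t.)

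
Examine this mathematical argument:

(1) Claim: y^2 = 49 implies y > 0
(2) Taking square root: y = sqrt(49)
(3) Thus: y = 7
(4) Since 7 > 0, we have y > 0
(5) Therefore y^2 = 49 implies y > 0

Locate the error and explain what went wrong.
Step 2: Taking square root: y = sqrt(49)

Step 2 takes the square root and assumes the positive root only. The equation y^2 = 49 actually has two solutions: y = 7 and y = -7. The proof silently assumes y > 0 without justification, then uses this assumption to conclude y > 0, which is circular. The counterexample y = -7 shows the claim is false.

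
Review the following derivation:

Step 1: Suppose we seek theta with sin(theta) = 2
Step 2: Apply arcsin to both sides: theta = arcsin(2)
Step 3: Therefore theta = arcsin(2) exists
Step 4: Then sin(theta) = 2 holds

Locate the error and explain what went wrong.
Step 2: Apply arcsin to both sides: theta = arcsin(2)

Step 2 applies arcsin to 2. However, arcsin(x) is only defined for x in [-1, 1] because sin(theta) can only produce values in that range. Since |2| > 1, arcsin(2) is undefined. There is no angle whose sine equals 2.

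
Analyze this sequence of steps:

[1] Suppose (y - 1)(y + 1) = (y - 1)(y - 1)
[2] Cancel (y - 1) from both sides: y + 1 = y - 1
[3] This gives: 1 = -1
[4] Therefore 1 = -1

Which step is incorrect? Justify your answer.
Step 2: Cancel (y - 1) from both sides: y + 1 = y - 1

Step 2 cancels (y - 1) from both sides. This is only valid if (y - 1) ≠ 0, i.e., y ≠ 1. When y = 1, both sides equal zero regardless of the other factors. The correct approach requires considering y = 1 as a separate case.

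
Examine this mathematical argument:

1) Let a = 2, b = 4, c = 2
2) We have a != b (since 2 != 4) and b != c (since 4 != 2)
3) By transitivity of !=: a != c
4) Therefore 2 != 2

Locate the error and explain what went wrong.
Step 3: By transitivity of !=: a != c

Step 3 incorrectly applies transitivity to the '!=' relation. Transitivity states: if a R b and b R c, then a R c. However, '!=' is not transitive. Counterexample: 2 != 4 and 4 != 2, but 2 = 2 (both equal 2). Transitivity holds for relations like <, <=, =, but not for !=.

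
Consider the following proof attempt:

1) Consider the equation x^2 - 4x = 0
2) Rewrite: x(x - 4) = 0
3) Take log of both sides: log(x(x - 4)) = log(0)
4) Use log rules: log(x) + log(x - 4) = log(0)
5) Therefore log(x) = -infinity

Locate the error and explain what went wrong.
Step 3: Take log of both sides: log(x(x - 4)) = log(0)

Step 3 takes the logarithm of both sides, resulting in log(0) on the right side. The logarithm is only defined for positive numbers; log(0) is undefined (approaches negative infinity). This operation is invalid.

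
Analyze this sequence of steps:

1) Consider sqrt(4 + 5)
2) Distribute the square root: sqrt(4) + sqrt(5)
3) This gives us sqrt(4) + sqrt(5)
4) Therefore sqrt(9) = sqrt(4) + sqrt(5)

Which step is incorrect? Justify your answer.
Step 2: Distribute the square root: sqrt(4) + sqrt(5)

Step 2 incorrectly 'distributes' the square root over addition. The square root function does not distribute: sqrt(a + b) ≠ sqrt(a) + sqrt(b). In fact, sqrt(4 + 5) = sqrt(9) ≈ 3.0000, while sqrt(4) + sqrt(5) ≈ 4.2361.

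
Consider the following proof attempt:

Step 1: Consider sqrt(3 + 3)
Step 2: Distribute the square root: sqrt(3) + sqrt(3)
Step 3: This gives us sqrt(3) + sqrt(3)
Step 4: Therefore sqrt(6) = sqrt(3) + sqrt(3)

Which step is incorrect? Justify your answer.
Step 2: Distribute the square root: sqrt(3) + sqrt(3)

Step 2 incorrectly 'distributes' the square root over addition. The square root function does not distribute: sqrt(a + b) ≠ sqrt(a) + sqrt(b). In fact, sqrt(3 + 3) = sqrt(6) ≈ 2.4495, while sqrt(3) + sqrt(3) ≈ 3.4641.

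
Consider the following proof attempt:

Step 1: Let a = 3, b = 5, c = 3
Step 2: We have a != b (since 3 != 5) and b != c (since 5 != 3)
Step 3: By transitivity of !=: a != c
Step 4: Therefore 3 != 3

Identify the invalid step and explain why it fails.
Step 3: By transitivity of !=: a != c

Step 3 incorrectly applies transitivity to the '!=' relation. Transitivity states: if a R b and b R c, then a R c. However, '!=' is not transitive. Counterexample: 3 != 5 and 5 != 3, but 3 = 3 (both equal 3). Transitivity holds for relations like <, <=, =, but not for !=.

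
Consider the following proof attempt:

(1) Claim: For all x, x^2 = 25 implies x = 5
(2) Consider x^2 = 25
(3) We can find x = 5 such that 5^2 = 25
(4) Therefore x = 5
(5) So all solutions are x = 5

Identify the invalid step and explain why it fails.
Step 4: Therefore x = 5

Step 4 incorrectly concludes that x = 5 is the only solution. The proof shows that x = 5 is A solution (existence), but does not show it is the ONLY solution (uniqueness). In fact, x = -5 is also a solution since (-5)^2 = 25. Finding one solution doesn't prove there are no others.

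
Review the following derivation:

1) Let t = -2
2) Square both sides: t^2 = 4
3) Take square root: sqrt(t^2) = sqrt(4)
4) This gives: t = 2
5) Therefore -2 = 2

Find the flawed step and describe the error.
Step 4: This gives: t = 2

Step 4 incorrectly states that sqrt(t^2) = t. The correct identity is sqrt(t^2) = |t|. Since t = -2 < 0, we have sqrt(t^2) = |-2| = 2, not t = -2.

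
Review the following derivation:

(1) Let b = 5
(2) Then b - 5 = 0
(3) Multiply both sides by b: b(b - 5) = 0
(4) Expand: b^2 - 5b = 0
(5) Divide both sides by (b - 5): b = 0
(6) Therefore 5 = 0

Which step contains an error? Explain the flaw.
Step 5: Divide both sides by (b - 5): b = 0

Step 5 divides both sides by (b - 5). However, since b = 5, we have (b - 5) = 0. Division by zero is undefined, making this step invalid.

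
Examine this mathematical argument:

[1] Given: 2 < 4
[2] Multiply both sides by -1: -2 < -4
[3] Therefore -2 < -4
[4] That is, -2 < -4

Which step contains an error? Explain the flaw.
Step 2: Multiply both sides by -1: -2 < -4

Step 2 multiplies both sides by -1 but fails to reverse the inequality sign. When multiplying (or dividing) an inequality by a negative number, the direction must be reversed. Since 2 < 4, we should get -2 > -4, i.e., -2 > -4.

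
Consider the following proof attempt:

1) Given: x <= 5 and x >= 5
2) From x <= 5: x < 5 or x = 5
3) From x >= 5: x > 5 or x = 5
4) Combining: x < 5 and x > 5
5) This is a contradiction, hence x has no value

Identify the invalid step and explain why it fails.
Step 4: Combining: x < 5 and x > 5

Step 4 incorrectly combines the conditions. From x <= 5 and x >= 5, the intersection is x = 5. The error treats the 'or' cases as 'and' requirements. The correct conclusion is that x = 5 is the unique solution, not that no solution exists.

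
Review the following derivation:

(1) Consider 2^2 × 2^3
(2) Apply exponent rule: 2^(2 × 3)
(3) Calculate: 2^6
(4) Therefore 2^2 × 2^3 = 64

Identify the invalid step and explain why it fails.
Step 2: Apply exponent rule: 2^(2 × 3)

Step 2 incorrectly states that a^b × a^c = a^(b×c). The correct rule is a^b × a^c = a^(b+c). The actual value is 2^2 × 2^3 = 2^5 = 32, not 2^6 = 64.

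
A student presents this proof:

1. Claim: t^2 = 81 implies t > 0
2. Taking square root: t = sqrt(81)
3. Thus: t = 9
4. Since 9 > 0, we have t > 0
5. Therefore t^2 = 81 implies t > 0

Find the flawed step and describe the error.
Step 2: Taking square root: t = sqrt(81)

Step 2 takes the square root and assumes the positive root only. The equation t^2 = 81 actually has two solutions: t = 9 and t = -9. The proof silently assumes t > 0 without justification, then uses this assumption to conclude t > 0, which is circular. The counterexample t = -9 shows the claim is false.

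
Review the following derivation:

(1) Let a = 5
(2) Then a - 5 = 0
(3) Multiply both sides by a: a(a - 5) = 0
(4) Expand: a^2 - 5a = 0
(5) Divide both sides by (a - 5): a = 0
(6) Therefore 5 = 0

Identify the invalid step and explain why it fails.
Step 5: Divide both sides by (a - 5): a = 0

Step 5 divides both sides by (a - 5). However, since a = 5, we have (a - 5) = 0. Division by zero is undefined, making this step invalid.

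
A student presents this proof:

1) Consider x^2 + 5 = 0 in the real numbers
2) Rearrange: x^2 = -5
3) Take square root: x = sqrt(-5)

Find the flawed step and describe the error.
Step 3: Take square root: x = sqrt(-5)

Step 3 takes the square root of -5, which is negative. In the real number system, the square root of a negative number is undefined. The equation x^2 + 5 = 0 has no real solutions. Square roots of negative numbers only exist in the complex numbers.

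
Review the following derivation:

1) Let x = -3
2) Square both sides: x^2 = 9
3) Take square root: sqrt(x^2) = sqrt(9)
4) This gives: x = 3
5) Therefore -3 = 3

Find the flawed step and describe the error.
Step 4: This gives: x = 3

Step 4 incorrectly states that sqrt(x^2) = x. The correct identity is sqrt(x^2) = |x|. Since x = -3 < 0, we have sqrt(x^2) = |-3| = 3, not x = -3.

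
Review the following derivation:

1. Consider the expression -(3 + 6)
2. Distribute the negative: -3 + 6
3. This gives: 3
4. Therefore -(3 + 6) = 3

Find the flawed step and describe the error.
Step 2: Distribute the negative: -3 + 6

Step 2 incorrectly distributes the negative sign. The correct distribution is -(3 + 6) = -3 - 6 = -9. The negative must be applied to both terms, not just the first. The error treats -(3 + 6) as -3 + 6, which equals 3 instead of -9.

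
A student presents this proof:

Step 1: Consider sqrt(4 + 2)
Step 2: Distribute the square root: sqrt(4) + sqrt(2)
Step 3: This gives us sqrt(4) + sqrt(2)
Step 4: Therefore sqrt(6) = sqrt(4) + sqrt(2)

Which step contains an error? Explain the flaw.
Step 2: Distribute the square root: sqrt(4) + sqrt(2)

Step 2 incorrectly 'distributes' the square root over addition. The square root function does not distribute: sqrt(a + b) ≠ sqrt(a) + sqrt(b). In fact, sqrt(4 + 2) = sqrt(6) ≈ 2.4495, while sqrt(4) + sqrt(2) ≈ 3.4142.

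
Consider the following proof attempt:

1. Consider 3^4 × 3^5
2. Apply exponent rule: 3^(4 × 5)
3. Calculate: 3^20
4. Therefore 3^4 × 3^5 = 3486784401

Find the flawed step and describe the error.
Step 2: Apply exponent rule: 3^(4 × 5)

Step 2 incorrectly states that a^b × a^c = a^(b×c). The correct rule is a^b × a^c = a^(b+c). The actual value is 3^4 × 3^5 = 3^9 = 19683, not 3^20 = 3486784401.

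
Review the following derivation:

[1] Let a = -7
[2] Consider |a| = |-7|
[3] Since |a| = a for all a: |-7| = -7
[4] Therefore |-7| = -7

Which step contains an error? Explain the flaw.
Step 3: Since |a| = a for all a: |-7| = -7

Step 3 incorrectly states that |a| = a for all a. The correct definition is |a| = a when a >= 0, and |a| = -a when a < 0. Since -7 < 0, we have |-7| = -(-7) = 7, not -7.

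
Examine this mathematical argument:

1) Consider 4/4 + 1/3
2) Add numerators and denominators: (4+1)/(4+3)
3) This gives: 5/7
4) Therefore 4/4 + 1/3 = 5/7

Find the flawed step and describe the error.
Step 2: Add numerators and denominators: (4+1)/(4+3)

Step 2 incorrectly adds fractions by separately adding numerators and denominators. This is wrong. The correct method requires a common denominator: 4/4 + 1/3 = (4×3 + 1×4)/(4×3) = 16/12 = 4/3. The method used gives 5/7, which is different.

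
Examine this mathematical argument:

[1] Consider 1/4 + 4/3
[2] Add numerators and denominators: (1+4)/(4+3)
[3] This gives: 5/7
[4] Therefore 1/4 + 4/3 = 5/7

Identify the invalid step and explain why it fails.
Step 2: Add numerators and denominators: (1+4)/(4+3)

Step 2 incorrectly adds fractions by separately adding numerators and denominators. This is wrong. The correct method requires a common denominator: 1/4 + 4/3 = (1×3 + 4×4)/(4×3) = 19/12 = 19/12. The method used gives 5/7, which is different.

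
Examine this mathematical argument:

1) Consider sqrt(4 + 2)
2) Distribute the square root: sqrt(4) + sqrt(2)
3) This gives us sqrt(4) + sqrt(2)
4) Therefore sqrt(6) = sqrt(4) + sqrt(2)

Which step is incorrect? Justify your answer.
Step 2: Distribute the square root: sqrt(4) + sqrt(2)

Step 2 incorrectly 'distributes' the square root over addition. The square root function does not distribute: sqrt(a + b) ≠ sqrt(a) + sqrt(b). In fact, sqrt(4 + 2) = sqrt(6) ≈ 2.4495, while sqrt(4) + sqrt(2) ≈ 3.4142.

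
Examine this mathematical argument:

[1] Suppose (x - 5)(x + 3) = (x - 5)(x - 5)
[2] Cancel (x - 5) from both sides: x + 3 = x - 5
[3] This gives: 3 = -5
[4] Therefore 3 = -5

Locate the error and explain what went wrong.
Step 2: Cancel (x - 5) from both sides: x + 3 = x - 5

Step 2 cancels (x - 5) from both sides. This is only valid if (x - 5) ≠ 0, i.e., x ≠ 5. When x = 5, both sides equal zero regardless of the other factors. The correct approach requires considering x = 5 as a separate case.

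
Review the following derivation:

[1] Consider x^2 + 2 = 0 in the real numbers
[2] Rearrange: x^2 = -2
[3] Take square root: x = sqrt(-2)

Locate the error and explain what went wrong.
Step 3: Take square root: x = sqrt(-2)

Step 3 takes the square root of -2, which is negative. In the real number system, the square root of a negative number is undefined. The equation x^2 + 2 = 0 has no real solutions. Square roots of negative numbers only exist in the complex numbers.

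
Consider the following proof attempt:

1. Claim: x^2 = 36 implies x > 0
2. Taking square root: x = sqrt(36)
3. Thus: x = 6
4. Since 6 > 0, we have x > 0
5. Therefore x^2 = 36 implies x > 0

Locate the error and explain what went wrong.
Step 2: Taking square root: x = sqrt(36)

Step 2 takes the square root and assumes the positive root only. The equation x^2 = 36 actually has two solutions: x = 6 and x = -6. The proof silently assumes x > 0 without justification, then uses this assumption to conclude x > 0, which is circular. The counterexample x = -6 shows the claim is false.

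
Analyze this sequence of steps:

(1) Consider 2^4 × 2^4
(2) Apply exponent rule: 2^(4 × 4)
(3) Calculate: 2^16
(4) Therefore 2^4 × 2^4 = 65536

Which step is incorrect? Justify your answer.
Step 2: Apply exponent rule: 2^(4 × 4)

Step 2 incorrectly states that a^b × a^c = a^(b×c). The correct rule is a^b × a^c = a^(b+c). The actual value is 2^4 × 2^4 = 2^8 = 256, not 2^16 = 65536.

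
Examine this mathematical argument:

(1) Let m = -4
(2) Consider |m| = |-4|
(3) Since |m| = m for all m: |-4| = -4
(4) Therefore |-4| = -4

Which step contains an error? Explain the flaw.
Step 3: Since |m| = m for all m: |-4| = -4

Step 3 incorrectly states that |m| = m for all m. The correct definition is |m| = m when m >= 0, and |m| = -m when m < 0. Since -4 < 0, we have |-4| = -(-4) = 4, not -4.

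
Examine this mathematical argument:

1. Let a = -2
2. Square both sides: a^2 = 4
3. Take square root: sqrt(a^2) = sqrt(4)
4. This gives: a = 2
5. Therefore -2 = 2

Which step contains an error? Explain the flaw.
Step 4: This gives: a = 2

Step 4 incorrectly states that sqrt(a^2) = a. The correct identity is sqrt(a^2) = |a|. Since a = -2 < 0, we have sqrt(a^2) = |-2| = 2, not a = -2.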